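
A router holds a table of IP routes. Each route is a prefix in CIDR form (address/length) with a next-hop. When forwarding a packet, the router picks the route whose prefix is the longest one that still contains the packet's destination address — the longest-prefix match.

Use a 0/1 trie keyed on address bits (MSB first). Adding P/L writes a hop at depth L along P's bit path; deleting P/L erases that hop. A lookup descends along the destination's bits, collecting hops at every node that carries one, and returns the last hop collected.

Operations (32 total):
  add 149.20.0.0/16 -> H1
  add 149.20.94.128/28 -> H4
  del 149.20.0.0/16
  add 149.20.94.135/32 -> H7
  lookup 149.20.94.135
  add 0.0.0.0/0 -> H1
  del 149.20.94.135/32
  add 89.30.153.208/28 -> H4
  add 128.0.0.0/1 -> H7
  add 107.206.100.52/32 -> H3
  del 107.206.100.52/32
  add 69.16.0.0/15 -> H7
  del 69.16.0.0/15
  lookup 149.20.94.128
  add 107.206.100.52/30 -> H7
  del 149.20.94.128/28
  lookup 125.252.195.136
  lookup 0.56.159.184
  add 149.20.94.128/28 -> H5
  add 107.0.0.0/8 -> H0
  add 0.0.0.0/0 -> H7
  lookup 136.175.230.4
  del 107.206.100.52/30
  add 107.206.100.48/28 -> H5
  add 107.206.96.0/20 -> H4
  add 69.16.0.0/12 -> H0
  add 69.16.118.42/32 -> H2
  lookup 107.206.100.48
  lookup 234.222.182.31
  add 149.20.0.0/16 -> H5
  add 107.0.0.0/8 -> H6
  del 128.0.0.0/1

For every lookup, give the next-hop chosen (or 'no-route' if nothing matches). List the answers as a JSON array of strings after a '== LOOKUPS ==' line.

Apply in order:
  add 149.20.0.0/16 -> H1 at depth 16
  add 149.20.94.128/28 -> H4 at depth 28
  del 149.20.0.0/16 (clear depth 16)
  add 149.20.94.135/32 -> H7 at depth 32
  lookup 149.20.94.135: bits 10010101000101000101111010000111 walk d0:-→d1:-→d2:-→d3:-→d4:-→d5:-→d6:-→d7:-→d8:-→d9:-→d10:-→d11:-→d12:-→d13:-→d14:-→d15:-→d16:-→d17:-→d18:-→d19:-→d20:-→d21:-→d22:-→d23:-→d24:-→d25:-→d26:-→d27:-→d28:H4→d29:-→d30:-→d31:-→d32:H7 -> H7
  add 0.0.0.0/0 -> H1 at depth 0
  del 149.20.94.135/32 (clear depth 32)
  add 89.30.153.208/28 -> H4 at depth 28
  add 128.0.0.0/1 -> H7 at depth 1
  add 107.206.100.52/32 -> H3 at depth 32
  del 107.206.100.52/32 (clear depth 32)
  add 69.16.0.0/15 -> H7 at depth 15
  del 69.16.0.0/15 (clear depth 15)
  lookup 149.20.94.128: bits 10010101000101000101111010000 walk d0:H1→d1:H7→d2:-→d3:-→d4:-→d5:-→d6:-→d7:-→d8:-→d9:-→d10:-→d11:-→d12:-→d13:-→d14:-→d15:-→d16:-→d17:-→d18:-→d19:-→d20:-→d21:-→d22:-→d23:-→d24:-→d25:-→d26:-→d27:-→d28:H4→d29:- -> H4
  add 107.206.100.52/30 -> H7 at depth 30
  del 149.20.94.128/28 (clear depth 28)
  lookup 125.252.195.136: bits 011 walk d0:H1→d1:-→d2:-→d3:- -> H1
  lookup 0.56.159.184: bits 0 walk d0:H1→d1:- -> H1
  add 149.20.94.128/28 -> H5 at depth 28
  add 107.0.0.0/8 -> H0 at depth 8
  add 0.0.0.0/0 -> H7 at depth 0
  lookup 136.175.230.4: bits 100 walk d0:H7→d1:H7→d2:-→d3:- -> H7
  del 107.206.100.52/30 (clear depth 30)
  add 107.206.100.48/28 -> H5 at depth 28
  add 107.206.96.0/20 -> H4 at depth 20
  add 69.16.0.0/12 -> H0 at depth 12
  add 69.16.118.42/32 -> H2 at depth 32
  lookup 107.206.100.48: bits 01101011110011100110010000110 walk d0:H7→d1:-→d2:-→d3:-→d4:-→d5:-→d6:-→d7:-→d8:H0→d9:-→d10:-→d11:-→d12:-→d13:-→d14:-→d15:-→d16:-→d17:-→d18:-→d19:-→d20:H4→d21:-→d22:-→d23:-→d24:-→d25:-→d26:-→d27:-→d28:H5→d29:- -> H5
  lookup 234.222.182.31: bits 1 walk d0:H7→d1:H7 -> H7
  add 149.20.0.0/16 -> H5 at depth 16
  add 107.0.0.0/8 -> H6 at depth 8
  del 128.0.0.0/1 (clear depth 1)

== LOOKUPS ==
["H7","H4","H1","H1","H7","H5","H7"]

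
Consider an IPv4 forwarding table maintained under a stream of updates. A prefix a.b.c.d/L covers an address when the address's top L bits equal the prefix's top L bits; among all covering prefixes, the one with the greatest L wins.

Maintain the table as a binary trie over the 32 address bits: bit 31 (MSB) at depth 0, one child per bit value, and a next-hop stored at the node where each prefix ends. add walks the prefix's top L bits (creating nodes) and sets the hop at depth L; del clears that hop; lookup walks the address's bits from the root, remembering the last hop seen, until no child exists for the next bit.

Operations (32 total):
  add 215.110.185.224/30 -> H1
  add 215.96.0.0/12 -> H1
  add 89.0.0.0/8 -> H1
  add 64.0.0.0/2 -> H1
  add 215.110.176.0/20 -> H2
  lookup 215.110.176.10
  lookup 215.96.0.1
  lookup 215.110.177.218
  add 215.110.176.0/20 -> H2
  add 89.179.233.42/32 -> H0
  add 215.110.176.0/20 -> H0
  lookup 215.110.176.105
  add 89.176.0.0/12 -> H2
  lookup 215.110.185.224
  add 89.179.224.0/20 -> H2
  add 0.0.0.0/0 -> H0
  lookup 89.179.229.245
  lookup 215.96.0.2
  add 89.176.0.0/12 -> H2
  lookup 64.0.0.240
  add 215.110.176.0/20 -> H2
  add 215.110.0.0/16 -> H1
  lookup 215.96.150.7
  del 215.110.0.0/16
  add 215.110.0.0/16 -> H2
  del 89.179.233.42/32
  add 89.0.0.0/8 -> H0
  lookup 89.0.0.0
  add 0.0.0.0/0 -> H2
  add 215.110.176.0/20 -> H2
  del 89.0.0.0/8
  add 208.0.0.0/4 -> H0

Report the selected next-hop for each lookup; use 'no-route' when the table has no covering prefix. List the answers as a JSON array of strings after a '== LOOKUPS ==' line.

Process each operation:
  add 215.110.185.224/30 -> H1 at depth 30
  add 215.96.0.0/12 -> H1 at depth 12
  add 89.0.0.0/8 -> H1 at depth 8
  add 64.0.0.0/2 -> H1 at depth 2
  add 215.110.176.0/20 -> H2 at depth 20
  ? 215.110.176.10  path d0:-→d1:-→d2:-→d3:-→d4:-→d5:-→d6:-→d7:-→d8:-→d9:-→d10:-→d11:-→d12:H1→d13:-→d14:-→d15:-→d16:-→d17:-→d18:-→d19:-→d20:H2  best=H2
  ? 215.96.0.1  path d0:-→d1:-→d2:-→d3:-→d4:-→d5:-→d6:-→d7:-→d8:-→d9:-→d10:-→d11:-→d12:H1  best=H1
  ? 215.110.177.218  path d0:-→d1:-→d2:-→d3:-→d4:-→d5:-→d6:-→d7:-→d8:-→d9:-→d10:-→d11:-→d12:H1→d13:-→d14:-→d15:-→d16:-→d17:-→d18:-→d19:-→d20:H2  best=H2
  add 215.110.176.0/20 -> H2 at depth 20
  add 89.179.233.42/32 -> H0 at depth 32
  add 215.110.176.0/20 -> H0 at depth 20
  ? 215.110.176.105  path d0:-→d1:-→d2:-→d3:-→d4:-→d5:-→d6:-→d7:-→d8:-→d9:-→d10:-→d11:-→d12:H1→d13:-→d14:-→d15:-→d16:-→d17:-→d18:-→d19:-→d20:H0  best=H0
  add 89.176.0.0/12 -> H2 at depth 12
  ? 215.110.185.224  path d0:-→d1:-→d2:-→d3:-→d4:-→d5:-→d6:-→d7:-→d8:-→d9:-→d10:-→d11:-→d12:H1→d13:-→d14:-→d15:-→d16:-→d17:-→d18:-→d19:-→d20:H0→d21:-→d22:-→d23:-→d24:-→d25:-→d26:-→d27:-→d28:-→d29:-→d30:H1  best=H1
  add 89.179.224.0/20 -> H2 at depth 20
  add 0.0.0.0/0 -> H0 at depth 0
  ? 89.179.229.245  path d0:H0→d1:-→d2:H1→d3:-→d4:-→d5:-→d6:-→d7:-→d8:H1→d9:-→d10:-→d11:-→d12:H2→d13:-→d14:-→d15:-→d16:-→d17:-→d18:-→d19:-→d20:H2  best=H2
  ? 215.96.0.2  path d0:H0→d1:-→d2:-→d3:-→d4:-→d5:-→d6:-→d7:-→d8:-→d9:-→d10:-→d11:-→d12:H1  best=H1
  add 89.176.0.0/12 -> H2 at depth 12
  ? 64.0.0.240  path d0:H0→d1:-→d2:H1→d3:-  best=H1
  add 215.110.176.0/20 -> H2 at depth 20
  add 215.110.0.0/16 -> H1 at depth 16
  ? 215.96.150.7  path d0:H0→d1:-→d2:-→d3:-→d4:-→d5:-→d6:-→d7:-→d8:-→d9:-→d10:-→d11:-→d12:H1  best=H1
  - 215.110.0.0/16 clear@16
  add 215.110.0.0/16 -> H2 at depth 16
  - 89.179.233.42/32 clear@32
  add 89.0.0.0/8 -> H0 at depth 8
  ? 89.0.0.0  path d0:H0→d1:-→d2:H1→d3:-→d4:-→d5:-→d6:-→d7:-→d8:H0  best=H0
  add 0.0.0.0/0 -> H2 at depth 0
  add 215.110.176.0/20 -> H2 at depth 20
  - 89.0.0.0/8 clear@8
  add 208.0.0.0/4 -> H0 at depth 4

== LOOKUPS ==
["H2","H1","H2","H0","H1","H2","H1","H1","H1","H0"]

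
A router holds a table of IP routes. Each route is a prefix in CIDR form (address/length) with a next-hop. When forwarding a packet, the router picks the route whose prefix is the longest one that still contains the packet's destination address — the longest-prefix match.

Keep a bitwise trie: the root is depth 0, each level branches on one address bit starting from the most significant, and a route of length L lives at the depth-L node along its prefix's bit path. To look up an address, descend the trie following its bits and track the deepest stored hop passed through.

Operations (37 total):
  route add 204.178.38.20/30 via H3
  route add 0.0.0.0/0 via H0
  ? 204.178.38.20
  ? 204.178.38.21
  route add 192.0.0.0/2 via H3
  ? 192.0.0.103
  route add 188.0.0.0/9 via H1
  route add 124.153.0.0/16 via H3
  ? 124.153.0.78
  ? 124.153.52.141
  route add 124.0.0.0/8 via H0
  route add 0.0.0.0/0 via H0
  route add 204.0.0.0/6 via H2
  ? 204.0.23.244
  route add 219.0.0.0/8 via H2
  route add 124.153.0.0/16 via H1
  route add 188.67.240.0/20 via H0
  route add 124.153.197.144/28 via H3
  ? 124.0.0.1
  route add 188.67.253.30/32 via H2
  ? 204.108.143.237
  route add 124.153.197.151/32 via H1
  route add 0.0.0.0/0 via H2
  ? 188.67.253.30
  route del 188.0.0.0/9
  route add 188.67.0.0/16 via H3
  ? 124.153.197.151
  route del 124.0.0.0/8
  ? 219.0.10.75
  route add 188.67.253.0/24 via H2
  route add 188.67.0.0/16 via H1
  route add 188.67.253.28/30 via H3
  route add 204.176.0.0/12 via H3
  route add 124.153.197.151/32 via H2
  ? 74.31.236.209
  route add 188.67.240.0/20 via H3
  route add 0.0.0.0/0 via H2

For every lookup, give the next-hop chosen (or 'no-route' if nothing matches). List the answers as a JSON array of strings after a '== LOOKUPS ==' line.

Process each operation:
  add 204.178.38.20/30 -> H3 at depth 30
  add 0.0.0.0/0 -> H0 at depth 0
  lookup 204.178.38.20: bits 110011001011001000100110000101 walk d0:H0→d1:-→d2:-→d3:-→d4:-→d5:-→d6:-→d7:-→d8:-→d9:-→d10:-→d11:-→d12:-→d13:-→d14:-→d15:-→d16:-→d17:-→d18:-→d19:-→d20:-→d21:-→d22:-→d23:-→d24:-→d25:-→d26:-→d27:-→d28:-→d29:-→d30:H3 -> H3
  lookup 204.178.38.21: bits 110011001011001000100110000101 walk d0:H0→d1:-→d2:-→d3:-→d4:-→d5:-→d6:-→d7:-→d8:-→d9:-→d10:-→d11:-→d12:-→d13:-→d14:-→d15:-→d16:-→d17:-→d18:-→d19:-→d20:-→d21:-→d22:-→d23:-→d24:-→d25:-→d26:-→d27:-→d28:-→d29:-→d30:H3 -> H3
  add 192.0.0.0/2 -> H3 at depth 2
  lookup 192.0.0.103: bits 1100 walk d0:H0→d1:-→d2:H3→d3:-→d4:- -> H3
  add 188.0.0.0/9 -> H1 at depth 9
  add 124.153.0.0/16 -> H3 at depth 16
  lookup 124.153.0.78: bits 0111110010011001 walk d0:H0→d1:-→d2:-→d3:-→d4:-→d5:-→d6:-→d7:-→d8:-→d9:-→d10:-→d11:-→d12:-→d13:-→d14:-→d15:-→d16:H3 -> H3
  lookup 124.153.52.141: bits 0111110010011001 walk d0:H0→d1:-→d2:-→d3:-→d4:-→d5:-→d6:-→d7:-→d8:-→d9:-→d10:-→d11:-→d12:-→d13:-→d14:-→d15:-→d16:H3 -> H3
  add 124.0.0.0/8 -> H0 at depth 8
  add 0.0.0.0/0 -> H0 at depth 0
  add 204.0.0.0/6 -> H2 at depth 6
  lookup 204.0.23.244: bits 11001100 walk d0:H0→d1:-→d2:H3→d3:-→d4:-→d5:-→d6:H2→d7:-→d8:- -> H2
  add 219.0.0.0/8 -> H2 at depth 8
  add 124.153.0.0/16 -> H1 at depth 16
  add 188.67.240.0/20 -> H0 at depth 20
  add 124.153.197.144/28 -> H3 at depth 28
  lookup 124.0.0.1: bits 01111100 walk d0:H0→d1:-→d2:-→d3:-→d4:-→d5:-→d6:-→d7:-→d8:H0 -> H0
  add 188.67.253.30/32 -> H2 at depth 32
  lookup 204.108.143.237: bits 11001100 walk d0:H0→d1:-→d2:H3→d3:-→d4:-→d5:-→d6:H2→d7:-→d8:- -> H2
  add 124.153.197.151/32 -> H1 at depth 32
  add 0.0.0.0/0 -> H2 at depth 0
  lookup 188.67.253.30: bits 10111100010000111111110100011110 walk d0:H2→d1:-→d2:-→d3:-→d4:-→d5:-→d6:-→d7:-→d8:-→d9:H1→d10:-→d11:-→d12:-→d13:-→d14:-→d15:-→d16:-→d17:-→d18:-→d19:-→d20:H0→d21:-→d22:-→d23:-→d24:-→d25:-→d26:-→d27:-→d28:-→d29:-→d30:-→d31:-→d32:H2 -> H2
  - 188.0.0.0/9 clear@9
  add 188.67.0.0/16 -> H3 at depth 16
  lookup 124.153.197.151: bits 01111100100110011100010110010111 walk d0:H2→d1:-→d2:-→d3:-→d4:-→d5:-→d6:-→d7:-→d8:H0→d9:-→d10:-→d11:-→d12:-→d13:-→d14:-→d15:-→d16:H1→d17:-→d18:-→d19:-→d20:-→d21:-→d22:-→d23:-→d24:-→d25:-→d26:-→d27:-→d28:H3→d29:-→d30:-→d31:-→d32:H1 -> H1
  - 124.0.0.0/8 clear@8
  lookup 219.0.10.75: bits 11011011 walk d0:H2→d1:-→d2:H3→d3:-→d4:-→d5:-→d6:-→d7:-→d8:H2 -> H2
  add 188.67.253.0/24 -> H2 at depth 24
  add 188.67.0.0/16 -> H1 at depth 16
  add 188.67.253.28/30 -> H3 at depth 30
  add 204.176.0.0/12 -> H3 at depth 12
  add 124.153.197.151/32 -> H2 at depth 32
  lookup 74.31.236.209: bits 01 walk d0:H2→d1:-→d2:- -> H2
  add 188.67.240.0/20 -> H3 at depth 20
  add 0.0.0.0/0 -> H2 at depth 0

== LOOKUPS ==
["H3","H3","H3","H3","H3","H2","H0","H2","H2","H1","H2","H2"]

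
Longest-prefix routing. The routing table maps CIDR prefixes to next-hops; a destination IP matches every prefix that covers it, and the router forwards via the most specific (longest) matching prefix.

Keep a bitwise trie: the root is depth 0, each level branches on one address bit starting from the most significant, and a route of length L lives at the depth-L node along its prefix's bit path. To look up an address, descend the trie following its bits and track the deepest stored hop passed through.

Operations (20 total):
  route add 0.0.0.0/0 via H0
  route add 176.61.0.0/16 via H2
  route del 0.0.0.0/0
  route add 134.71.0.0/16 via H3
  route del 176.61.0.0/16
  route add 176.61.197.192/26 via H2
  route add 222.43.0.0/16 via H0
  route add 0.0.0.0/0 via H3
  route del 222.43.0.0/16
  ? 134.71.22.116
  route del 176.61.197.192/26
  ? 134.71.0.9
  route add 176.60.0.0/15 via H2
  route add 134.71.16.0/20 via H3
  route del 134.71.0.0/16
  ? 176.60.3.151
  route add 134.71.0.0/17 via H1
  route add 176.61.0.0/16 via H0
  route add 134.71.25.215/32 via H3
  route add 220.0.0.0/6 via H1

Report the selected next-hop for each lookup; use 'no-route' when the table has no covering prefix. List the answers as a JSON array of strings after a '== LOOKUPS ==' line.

Trace:
  add 0.0.0.0/0 -> H0 at depth 0
  add 176.61.0.0/16 -> H2 at depth 16
  - 0.0.0.0/0 clear@0
  add 134.71.0.0/16 -> H3 at depth 16
  - 176.61.0.0/16 clear@16
  add 176.61.197.192/26 -> H2 at depth 26
  add 222.43.0.0/16 -> H0 at depth 16
  add 0.0.0.0/0 -> H3 at depth 0
  - 222.43.0.0/16 clear@16
  lookup 134.71.22.116: bits 1000011001000111 walk d0:H3→d1:-→d2:-→d3:-→d4:-→d5:-→d6:-→d7:-→d8:-→d9:-→d10:-→d11:-→d12:-→d13:-→d14:-→d15:-→d16:H3 -> H3
  - 176.61.197.192/26 clear@26
  lookup 134.71.0.9: bits 1000011001000111 walk d0:H3→d1:-→d2:-→d3:-→d4:-→d5:-→d6:-→d7:-→d8:-→d9:-→d10:-→d11:-→d12:-→d13:-→d14:-→d15:-→d16:H3 -> H3
  add 176.60.0.0/15 -> H2 at depth 15
  add 134.71.16.0/20 -> H3 at depth 20
  - 134.71.0.0/16 clear@16
  lookup 176.60.3.151: bits 101100000011110 walk d0:H3→d1:-→d2:-→d3:-→d4:-→d5:-→d6:-→d7:-→d8:-→d9:-→d10:-→d11:-→d12:-→d13:-→d14:-→d15:H2 -> H2
  add 134.71.0.0/17 -> H1 at depth 17
  add 176.61.0.0/16 -> H0 at depth 16
  add 134.71.25.215/32 -> H3 at depth 32
  add 220.0.0.0/6 -> H1 at depth 6

== LOOKUPS ==
["H3","H3","H2"]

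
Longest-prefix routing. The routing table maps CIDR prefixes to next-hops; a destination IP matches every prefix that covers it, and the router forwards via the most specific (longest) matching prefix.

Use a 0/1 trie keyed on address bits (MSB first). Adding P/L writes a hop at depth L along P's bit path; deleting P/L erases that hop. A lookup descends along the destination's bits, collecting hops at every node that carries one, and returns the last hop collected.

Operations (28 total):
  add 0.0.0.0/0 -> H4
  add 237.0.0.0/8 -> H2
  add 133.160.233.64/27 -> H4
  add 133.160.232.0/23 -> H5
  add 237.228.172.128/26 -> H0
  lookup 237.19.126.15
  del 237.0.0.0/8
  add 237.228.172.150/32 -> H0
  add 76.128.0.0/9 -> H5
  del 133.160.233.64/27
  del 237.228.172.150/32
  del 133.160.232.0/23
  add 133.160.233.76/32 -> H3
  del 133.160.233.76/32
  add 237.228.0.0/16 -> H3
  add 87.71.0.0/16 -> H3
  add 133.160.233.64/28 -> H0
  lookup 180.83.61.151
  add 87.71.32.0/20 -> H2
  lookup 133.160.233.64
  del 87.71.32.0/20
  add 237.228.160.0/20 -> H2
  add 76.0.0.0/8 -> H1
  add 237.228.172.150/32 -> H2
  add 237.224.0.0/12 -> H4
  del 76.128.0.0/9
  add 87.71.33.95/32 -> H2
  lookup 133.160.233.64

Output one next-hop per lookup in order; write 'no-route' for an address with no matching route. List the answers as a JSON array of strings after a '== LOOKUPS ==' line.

Apply in order:
  add 0.0.0.0/0 -> H4 at depth 0
  add 237.0.0.0/8 -> H2 at depth 8
  add 133.160.233.64/27 -> H4 at depth 27
  add 133.160.232.0/23 -> H5 at depth 23
  add 237.228.172.128/26 -> H0 at depth 26
  Q 237.19.126.15: descend 11101101 ; hops seen [H4,H2] ; pick H2
  - 237.0.0.0/8 clear@8
  add 237.228.172.150/32 -> H0 at depth 32
  add 76.128.0.0/9 -> H5 at depth 9
  - 133.160.233.64/27 clear@27
  - 237.228.172.150/32 clear@32
  - 133.160.232.0/23 clear@23
  add 133.160.233.76/32 -> H3 at depth 32
  - 133.160.233.76/32 clear@32
  add 237.228.0.0/16 -> H3 at depth 16
  add 87.71.0.0/16 -> H3 at depth 16
  add 133.160.233.64/28 -> H0 at depth 28
  Q 180.83.61.151: descend 10 ; hops seen [H4] ; pick H4
  add 87.71.32.0/20 -> H2 at depth 20
  Q 133.160.233.64: descend 1000010110100000111010010100 ; hops seen [H4,H0] ; pick H0
  - 87.71.32.0/20 clear@20
  add 237.228.160.0/20 -> H2 at depth 20
  add 76.0.0.0/8 -> H1 at depth 8
  add 237.228.172.150/32 -> H2 at depth 32
  add 237.224.0.0/12 -> H4 at depth 12
  - 76.128.0.0/9 clear@9
  add 87.71.33.95/32 -> H2 at depth 32
  Q 133.160.233.64: descend 1000010110100000111010010100 ; hops seen [H4,H0] ; pick H0

== LOOKUPS ==
["H2","H4","H0","H0"]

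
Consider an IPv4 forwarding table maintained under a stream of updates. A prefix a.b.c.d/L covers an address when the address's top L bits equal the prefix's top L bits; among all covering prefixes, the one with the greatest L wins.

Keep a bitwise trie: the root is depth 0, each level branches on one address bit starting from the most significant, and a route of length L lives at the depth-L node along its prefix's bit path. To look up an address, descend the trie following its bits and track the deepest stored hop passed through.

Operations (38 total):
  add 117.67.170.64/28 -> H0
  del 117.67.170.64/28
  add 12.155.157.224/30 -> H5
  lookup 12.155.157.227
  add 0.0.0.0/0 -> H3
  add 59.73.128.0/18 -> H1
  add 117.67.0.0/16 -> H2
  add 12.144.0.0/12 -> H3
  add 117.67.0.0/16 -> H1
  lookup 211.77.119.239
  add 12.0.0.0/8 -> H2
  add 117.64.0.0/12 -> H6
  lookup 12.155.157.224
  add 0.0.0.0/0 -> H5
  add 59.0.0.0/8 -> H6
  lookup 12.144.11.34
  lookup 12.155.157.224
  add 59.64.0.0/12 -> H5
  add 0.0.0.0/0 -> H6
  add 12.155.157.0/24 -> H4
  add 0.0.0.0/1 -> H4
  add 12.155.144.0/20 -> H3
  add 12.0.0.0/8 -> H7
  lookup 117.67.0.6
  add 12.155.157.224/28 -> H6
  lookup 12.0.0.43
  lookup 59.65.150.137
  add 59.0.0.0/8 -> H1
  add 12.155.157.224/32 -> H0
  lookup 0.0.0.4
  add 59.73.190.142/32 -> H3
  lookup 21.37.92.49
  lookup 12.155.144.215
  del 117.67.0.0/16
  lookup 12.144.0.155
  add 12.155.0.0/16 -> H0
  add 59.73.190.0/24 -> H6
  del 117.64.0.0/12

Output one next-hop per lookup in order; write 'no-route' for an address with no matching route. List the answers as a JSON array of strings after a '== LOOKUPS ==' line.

Trace:
  add 117.67.170.64/28 -> H0 at depth 28
  - 117.67.170.64/28 clear@28
  add 12.155.157.224/30 -> H5 at depth 30
  lookup 12.155.157.227: bits 000011001001101110011101111000 walk d0:-→d1:-→d2:-→d3:-→d4:-→d5:-→d6:-→d7:-→d8:-→d9:-→d10:-→d11:-→d12:-→d13:-→d14:-→d15:-→d16:-→d17:-→d18:-→d19:-→d20:-→d21:-→d22:-→d23:-→d24:-→d25:-→d26:-→d27:-→d28:-→d29:-→d30:H5 -> H5
  add 0.0.0.0/0 -> H3 at depth 0
  add 59.73.128.0/18 -> H1 at depth 18
  add 117.67.0.0/16 -> H2 at depth 16
  add 12.144.0.0/12 -> H3 at depth 12
  add 117.67.0.0/16 -> H1 at depth 16
  lookup 211.77.119.239: bits ε walk d0:H3 -> H3
  add 12.0.0.0/8 -> H2 at depth 8
  add 117.64.0.0/12 -> H6 at depth 12
  lookup 12.155.157.224: bits 000011001001101110011101111000 walk d0:H3→d1:-→d2:-→d3:-→d4:-→d5:-→d6:-→d7:-→d8:H2→d9:-→d10:-→d11:-→d12:H3→d13:-→d14:-→d15:-→d16:-→d17:-→d18:-→d19:-→d20:-→d21:-→d22:-→d23:-→d24:-→d25:-→d26:-→d27:-→d28:-→d29:-→d30:H5 -> H5
  add 0.0.0.0/0 -> H5 at depth 0
  add 59.0.0.0/8 -> H6 at depth 8
  lookup 12.144.11.34: bits 000011001001 walk d0:H5→d1:-→d2:-→d3:-→d4:-→d5:-→d6:-→d7:-→d8:H2→d9:-→d10:-→d11:-→d12:H3 -> H3
  lookup 12.155.157.224: bits 000011001001101110011101111000 walk d0:H5→d1:-→d2:-→d3:-→d4:-→d5:-→d6:-→d7:-→d8:H2→d9:-→d10:-→d11:-→d12:H3→d13:-→d14:-→d15:-→d16:-→d17:-→d18:-→d19:-→d20:-→d21:-→d22:-→d23:-→d24:-→d25:-→d26:-→d27:-→d28:-→d29:-→d30:H5 -> H5
  add 59.64.0.0/12 -> H5 at depth 12
  add 0.0.0.0/0 -> H6 at depth 0
  add 12.155.157.0/24 -> H4 at depth 24
  add 0.0.0.0/1 -> H4 at depth 1
  add 12.155.144.0/20 -> H3 at depth 20
  add 12.0.0.0/8 -> H7 at depth 8
  lookup 117.67.0.6: bits 0111010101000011 walk d0:H6→d1:H4→d2:-→d3:-→d4:-→d5:-→d6:-→d7:-→d8:-→d9:-→d10:-→d11:-→d12:H6→d13:-→d14:-→d15:-→d16:H1 -> H1
  add 12.155.157.224/28 -> H6 at depth 28
  lookup 12.0.0.43: bits 00001100 walk d0:H6→d1:H4→d2:-→d3:-→d4:-→d5:-→d6:-→d7:-→d8:H7 -> H7
  lookup 59.65.150.137: bits 001110110100 walk d0:H6→d1:H4→d2:-→d3:-→d4:-→d5:-→d6:-→d7:-→d8:H6→d9:-→d10:-→d11:-→d12:H5 -> H5
  add 59.0.0.0/8 -> H1 at depth 8
  add 12.155.157.224/32 -> H0 at depth 32
  lookup 0.0.0.4: bits 0000 walk d0:H6→d1:H4→d2:-→d3:-→d4:- -> H4
  add 59.73.190.142/32 -> H3 at depth 32
  lookup 21.37.92.49: bits 000 walk d0:H6→d1:H4→d2:-→d3:- -> H4
  lookup 12.155.144.215: bits 00001100100110111001 walk d0:H6→d1:H4→d2:-→d3:-→d4:-→d5:-→d6:-→d7:-→d8:H7→d9:-→d10:-→d11:-→d12:H3→d13:-→d14:-→d15:-→d16:-→d17:-→d18:-→d19:-→d20:H3 -> H3
  - 117.67.0.0/16 clear@16
  lookup 12.144.0.155: bits 000011001001 walk d0:H6→d1:H4→d2:-→d3:-→d4:-→d5:-→d6:-→d7:-→d8:H7→d9:-→d10:-→d11:-→d12:H3 -> H3
  add 12.155.0.0/16 -> H0 at depth 16
  add 59.73.190.0/24 -> H6 at depth 24
  - 117.64.0.0/12 clear@12

== LOOKUPS ==
["H5","H3","H5","H3","H5","H1","H7","H5","H4","H4","H3","H3"]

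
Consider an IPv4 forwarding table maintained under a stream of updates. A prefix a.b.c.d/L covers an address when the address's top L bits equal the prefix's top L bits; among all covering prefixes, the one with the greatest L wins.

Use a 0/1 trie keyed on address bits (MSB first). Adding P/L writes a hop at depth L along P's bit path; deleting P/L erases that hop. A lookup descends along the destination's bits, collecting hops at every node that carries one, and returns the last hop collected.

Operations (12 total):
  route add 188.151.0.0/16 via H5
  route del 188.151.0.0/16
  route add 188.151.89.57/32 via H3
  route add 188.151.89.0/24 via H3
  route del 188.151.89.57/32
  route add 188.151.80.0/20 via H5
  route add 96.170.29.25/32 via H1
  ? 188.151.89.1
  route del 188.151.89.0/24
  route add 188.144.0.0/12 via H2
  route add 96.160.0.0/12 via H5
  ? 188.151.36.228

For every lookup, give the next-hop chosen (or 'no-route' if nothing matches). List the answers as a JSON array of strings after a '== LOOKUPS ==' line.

Apply in order:
  + 188.151.0.0/16 (H5) depth=16
  del 188.151.0.0/16 (clear depth 16)
  + 188.151.89.57/32 (H3) depth=32
  + 188.151.89.0/24 (H3) depth=24
  del 188.151.89.57/32 (clear depth 32)
  + 188.151.80.0/20 (H5) depth=20
  + 96.170.29.25/32 (H1) depth=32
  Q 188.151.89.1: descend 10111100100101110101100100 ; hops seen [H5,H3] ; pick H3
  del 188.151.89.0/24 (clear depth 24)
  + 188.144.0.0/12 (H2) depth=12
  + 96.160.0.0/12 (H5) depth=12
  Q 188.151.36.228: descend 10111100100101110 ; hops seen [H2] ; pick H2

== LOOKUPS ==
["H3","H2"]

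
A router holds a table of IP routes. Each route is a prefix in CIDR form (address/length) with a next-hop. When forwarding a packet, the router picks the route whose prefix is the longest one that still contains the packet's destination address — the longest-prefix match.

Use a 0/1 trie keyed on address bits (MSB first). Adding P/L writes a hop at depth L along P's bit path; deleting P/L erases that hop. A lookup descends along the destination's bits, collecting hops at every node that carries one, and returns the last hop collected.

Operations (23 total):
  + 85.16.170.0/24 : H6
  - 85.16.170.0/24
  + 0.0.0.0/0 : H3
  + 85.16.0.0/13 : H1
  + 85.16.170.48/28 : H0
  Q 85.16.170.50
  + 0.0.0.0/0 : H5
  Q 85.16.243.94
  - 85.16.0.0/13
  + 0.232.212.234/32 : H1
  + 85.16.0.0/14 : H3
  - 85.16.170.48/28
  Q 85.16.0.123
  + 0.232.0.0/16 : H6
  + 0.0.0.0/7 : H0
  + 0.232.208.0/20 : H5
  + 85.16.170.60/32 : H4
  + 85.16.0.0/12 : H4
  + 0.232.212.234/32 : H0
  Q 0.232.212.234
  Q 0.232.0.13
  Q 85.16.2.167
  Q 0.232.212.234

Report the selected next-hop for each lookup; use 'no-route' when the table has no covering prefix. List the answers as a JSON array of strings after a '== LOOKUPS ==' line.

Process each operation:
  add 85.16.170.0/24 -> H6 at depth 24
  del 85.16.170.0/24 (clear depth 24)
  add 0.0.0.0/0 -> H3 at depth 0
  add 85.16.0.0/13 -> H1 at depth 13
  add 85.16.170.48/28 -> H0 at depth 28
  lookup 85.16.170.50: bits 0101010100010000101010100011 walk d0:H3→d1:-→d2:-→d3:-→d4:-→d5:-→d6:-→d7:-→d8:-→d9:-→d10:-→d11:-→d12:-→d13:H1→d14:-→d15:-→d16:-→d17:-→d18:-→d19:-→d20:-→d21:-→d22:-→d23:-→d24:-→d25:-→d26:-→d27:-→d28:H0 -> H0
  add 0.0.0.0/0 -> H5 at depth 0
  lookup 85.16.243.94: bits 01010101000100001 walk d0:H5→d1:-→d2:-→d3:-→d4:-→d5:-→d6:-→d7:-→d8:-→d9:-→d10:-→d11:-→d12:-→d13:H1→d14:-→d15:-→d16:-→d17:- -> H1
  del 85.16.0.0/13 (clear depth 13)
  add 0.232.212.234/32 -> H1 at depth 32
  add 85.16.0.0/14 -> H3 at depth 14
  del 85.16.170.48/28 (clear depth 28)
  lookup 85.16.0.123: bits 0101010100010000 walk d0:H5→d1:-→d2:-→d3:-→d4:-→d5:-→d6:-→d7:-→d8:-→d9:-→d10:-→d11:-→d12:-→d13:-→d14:H3→d15:-→d16:- -> H3
  add 0.232.0.0/16 -> H6 at depth 16
  add 0.0.0.0/7 -> H0 at depth 7
  add 0.232.208.0/20 -> H5 at depth 20
  add 85.16.170.60/32 -> H4 at depth 32
  add 85.16.0.0/12 -> H4 at depth 12
  add 0.232.212.234/32 -> H0 at depth 32
  lookup 0.232.212.234: bits 00000000111010001101010011101010 walk d0:H5→d1:-→d2:-→d3:-→d4:-→d5:-→d6:-→d7:H0→d8:-→d9:-→d10:-→d11:-→d12:-→d13:-→d14:-→d15:-→d16:H6→d17:-→d18:-→d19:-→d20:H5→d21:-→d22:-→d23:-→d24:-→d25:-→d26:-→d27:-→d28:-→d29:-→d30:-→d31:-→d32:H0 -> H0
  lookup 0.232.0.13: bits 0000000011101000 walk d0:H5→d1:-→d2:-→d3:-→d4:-→d5:-→d6:-→d7:H0→d8:-→d9:-→d10:-→d11:-→d12:-→d13:-→d14:-→d15:-→d16:H6 -> H6
  lookup 85.16.2.167: bits 0101010100010000 walk d0:H5→d1:-→d2:-→d3:-→d4:-→d5:-→d6:-→d7:-→d8:-→d9:-→d10:-→d11:-→d12:H4→d13:-→d14:H3→d15:-→d16:- -> H3
  lookup 0.232.212.234: bits 00000000111010001101010011101010 walk d0:H5→d1:-→d2:-→d3:-→d4:-→d5:-→d6:-→d7:H0→d8:-→d9:-→d10:-→d11:-→d12:-→d13:-→d14:-→d15:-→d16:H6→d17:-→d18:-→d19:-→d20:H5→d21:-→d22:-→d23:-→d24:-→d25:-→d26:-→d27:-→d28:-→d29:-→d30:-→d31:-→d32:H0 -> H0

== LOOKUPS ==
["H0","H1","H3","H0","H6","H3","H0"]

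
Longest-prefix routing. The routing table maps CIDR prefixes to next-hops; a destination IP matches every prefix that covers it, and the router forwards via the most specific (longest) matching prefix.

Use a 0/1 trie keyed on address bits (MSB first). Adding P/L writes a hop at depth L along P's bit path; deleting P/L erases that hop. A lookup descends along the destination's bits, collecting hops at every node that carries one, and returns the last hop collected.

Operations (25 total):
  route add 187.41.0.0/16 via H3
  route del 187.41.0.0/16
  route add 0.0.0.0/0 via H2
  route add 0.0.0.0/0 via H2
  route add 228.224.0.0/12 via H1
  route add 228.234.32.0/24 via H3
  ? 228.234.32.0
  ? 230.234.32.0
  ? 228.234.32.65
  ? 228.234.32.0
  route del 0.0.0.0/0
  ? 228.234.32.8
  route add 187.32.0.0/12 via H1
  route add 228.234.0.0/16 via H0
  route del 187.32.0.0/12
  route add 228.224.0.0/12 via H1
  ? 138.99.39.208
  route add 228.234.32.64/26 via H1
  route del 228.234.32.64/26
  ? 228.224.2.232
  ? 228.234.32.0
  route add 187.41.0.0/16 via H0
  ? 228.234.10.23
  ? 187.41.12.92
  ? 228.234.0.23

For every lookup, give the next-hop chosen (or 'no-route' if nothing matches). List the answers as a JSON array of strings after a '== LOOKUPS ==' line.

Process each operation:
  add 187.41.0.0/16 -> H3 at depth 16
  del 187.41.0.0/16 (clear depth 16)
  add 0.0.0.0/0 -> H2 at depth 0
  add 0.0.0.0/0 -> H2 at depth 0
  add 228.224.0.0/12 -> H1 at depth 12
  add 228.234.32.0/24 -> H3 at depth 24
  ? 228.234.32.0  path d0:H2→d1:-→d2:-→d3:-→d4:-→d5:-→d6:-→d7:-→d8:-→d9:-→d10:-→d11:-→d12:H1→d13:-→d14:-→d15:-→d16:-→d17:-→d18:-→d19:-→d20:-→d21:-→d22:-→d23:-→d24:H3  best=H3
  ? 230.234.32.0  path d0:H2→d1:-→d2:-→d3:-→d4:-→d5:-→d6:-  best=H2
  ? 228.234.32.65  path d0:H2→d1:-→d2:-→d3:-→d4:-→d5:-→d6:-→d7:-→d8:-→d9:-→d10:-→d11:-→d12:H1→d13:-→d14:-→d15:-→d16:-→d17:-→d18:-→d19:-→d20:-→d21:-→d22:-→d23:-→d24:H3  best=H3
  ? 228.234.32.0  path d0:H2→d1:-→d2:-→d3:-→d4:-→d5:-→d6:-→d7:-→d8:-→d9:-→d10:-→d11:-→d12:H1→d13:-→d14:-→d15:-→d16:-→d17:-→d18:-→d19:-→d20:-→d21:-→d22:-→d23:-→d24:H3  best=H3
  del 0.0.0.0/0 (clear depth 0)
  ? 228.234.32.8  path d0:-→d1:-→d2:-→d3:-→d4:-→d5:-→d6:-→d7:-→d8:-→d9:-→d10:-→d11:-→d12:H1→d13:-→d14:-→d15:-→d16:-→d17:-→d18:-→d19:-→d20:-→d21:-→d22:-→d23:-→d24:H3  best=H3
  add 187.32.0.0/12 -> H1 at depth 12
  add 228.234.0.0/16 -> H0 at depth 16
  del 187.32.0.0/12 (clear depth 12)
  add 228.224.0.0/12 -> H1 at depth 12
  ? 138.99.39.208  path d0:-→d1:-→d2:-  best=no-route
  add 228.234.32.64/26 -> H1 at depth 26
  del 228.234.32.64/26 (clear depth 26)
  ? 228.224.2.232  path d0:-→d1:-→d2:-→d3:-→d4:-→d5:-→d6:-→d7:-→d8:-→d9:-→d10:-→d11:-→d12:H1  best=H1
  ? 228.234.32.0  path d0:-→d1:-→d2:-→d3:-→d4:-→d5:-→d6:-→d7:-→d8:-→d9:-→d10:-→d11:-→d12:H1→d13:-→d14:-→d15:-→d16:H0→d17:-→d18:-→d19:-→d20:-→d21:-→d22:-→d23:-→d24:H3→d25:-  best=H3
  add 187.41.0.0/16 -> H0 at depth 16
  ? 228.234.10.23  path d0:-→d1:-→d2:-→d3:-→d4:-→d5:-→d6:-→d7:-→d8:-→d9:-→d10:-→d11:-→d12:H1→d13:-→d14:-→d15:-→d16:H0→d17:-→d18:-  best=H0
  ? 187.41.12.92  path d0:-→d1:-→d2:-→d3:-→d4:-→d5:-→d6:-→d7:-→d8:-→d9:-→d10:-→d11:-→d12:-→d13:-→d14:-→d15:-→d16:H0  best=H0
  ? 228.234.0.23  path d0:-→d1:-→d2:-→d3:-→d4:-→d5:-→d6:-→d7:-→d8:-→d9:-→d10:-→d11:-→d12:H1→d13:-→d14:-→d15:-→d16:H0→d17:-→d18:-  best=H0

== LOOKUPS ==
["H3","H2","H3","H3","H3","no-route","H1","H3","H0","H0","H0"]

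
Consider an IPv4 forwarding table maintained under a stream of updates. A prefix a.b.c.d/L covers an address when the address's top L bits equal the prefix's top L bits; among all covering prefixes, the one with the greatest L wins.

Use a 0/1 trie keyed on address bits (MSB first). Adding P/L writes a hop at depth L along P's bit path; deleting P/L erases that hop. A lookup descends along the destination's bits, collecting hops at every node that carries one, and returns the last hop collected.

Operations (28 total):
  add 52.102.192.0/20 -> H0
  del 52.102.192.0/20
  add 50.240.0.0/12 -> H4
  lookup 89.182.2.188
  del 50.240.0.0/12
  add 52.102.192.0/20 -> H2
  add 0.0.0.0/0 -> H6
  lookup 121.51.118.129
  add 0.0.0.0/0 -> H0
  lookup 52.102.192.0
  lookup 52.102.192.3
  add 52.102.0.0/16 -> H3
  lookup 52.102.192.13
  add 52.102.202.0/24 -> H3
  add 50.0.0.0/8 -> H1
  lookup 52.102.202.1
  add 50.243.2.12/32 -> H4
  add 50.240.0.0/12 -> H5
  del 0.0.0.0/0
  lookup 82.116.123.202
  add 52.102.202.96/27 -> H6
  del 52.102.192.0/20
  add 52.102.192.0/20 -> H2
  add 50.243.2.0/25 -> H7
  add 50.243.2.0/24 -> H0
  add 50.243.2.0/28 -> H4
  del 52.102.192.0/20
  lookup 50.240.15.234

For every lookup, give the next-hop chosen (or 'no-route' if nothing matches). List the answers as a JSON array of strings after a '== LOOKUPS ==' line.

Trace:
  add 52.102.192.0/20 -> H0 at depth 20
  - 52.102.192.0/20 clear@20
  add 50.240.0.0/12 -> H4 at depth 12
  lookup 89.182.2.188: bits 0 walk d0:-→d1:- -> no-route
  - 50.240.0.0/12 clear@12
  add 52.102.192.0/20 -> H2 at depth 20
  add 0.0.0.0/0 -> H6 at depth 0
  lookup 121.51.118.129: bits 0 walk d0:H6→d1:- -> H6
  add 0.0.0.0/0 -> H0 at depth 0
  lookup 52.102.192.0: bits 00110100011001101100 walk d0:H0→d1:-→d2:-→d3:-→d4:-→d5:-→d6:-→d7:-→d8:-→d9:-→d10:-→d11:-→d12:-→d13:-→d14:-→d15:-→d16:-→d17:-→d18:-→d19:-→d20:H2 -> H2
  lookup 52.102.192.3: bits 00110100011001101100 walk d0:H0→d1:-→d2:-→d3:-→d4:-→d5:-→d6:-→d7:-→d8:-→d9:-→d10:-→d11:-→d12:-→d13:-→d14:-→d15:-→d16:-→d17:-→d18:-→d19:-→d20:H2 -> H2
  add 52.102.0.0/16 -> H3 at depth 16
  lookup 52.102.192.13: bits 00110100011001101100 walk d0:H0→d1:-→d2:-→d3:-→d4:-→d5:-→d6:-→d7:-→d8:-→d9:-→d10:-→d11:-→d12:-→d13:-→d14:-→d15:-→d16:H3→d17:-→d18:-→d19:-→d20:H2 -> H2
  add 52.102.202.0/24 -> H3 at depth 24
  add 50.0.0.0/8 -> H1 at depth 8
  lookup 52.102.202.1: bits 001101000110011011001010 walk d0:H0→d1:-→d2:-→d3:-→d4:-→d5:-→d6:-→d7:-→d8:-→d9:-→d10:-→d11:-→d12:-→d13:-→d14:-→d15:-→d16:H3→d17:-→d18:-→d19:-→d20:H2→d21:-→d22:-→d23:-→d24:H3 -> H3
  add 50.243.2.12/32 -> H4 at depth 32
  add 50.240.0.0/12 -> H5 at depth 12
  - 0.0.0.0/0 clear@0
  lookup 82.116.123.202: bits 0 walk d0:-→d1:- -> no-route
  add 52.102.202.96/27 -> H6 at depth 27
  - 52.102.192.0/20 clear@20
  add 52.102.192.0/20 -> H2 at depth 20
  add 50.243.2.0/25 -> H7 at depth 25
  add 50.243.2.0/24 -> H0 at depth 24
  add 50.243.2.0/28 -> H4 at depth 28
  - 52.102.192.0/20 clear@20
  lookup 50.240.15.234: bits 00110010111100 walk d0:-→d1:-→d2:-→d3:-→d4:-→d5:-→d6:-→d7:-→d8:H1→d9:-→d10:-→d11:-→d12:H5→d13:-→d14:- -> H5

== LOOKUPS ==
["no-route","H6","H2","H2","H2","H3","no-route","H5"]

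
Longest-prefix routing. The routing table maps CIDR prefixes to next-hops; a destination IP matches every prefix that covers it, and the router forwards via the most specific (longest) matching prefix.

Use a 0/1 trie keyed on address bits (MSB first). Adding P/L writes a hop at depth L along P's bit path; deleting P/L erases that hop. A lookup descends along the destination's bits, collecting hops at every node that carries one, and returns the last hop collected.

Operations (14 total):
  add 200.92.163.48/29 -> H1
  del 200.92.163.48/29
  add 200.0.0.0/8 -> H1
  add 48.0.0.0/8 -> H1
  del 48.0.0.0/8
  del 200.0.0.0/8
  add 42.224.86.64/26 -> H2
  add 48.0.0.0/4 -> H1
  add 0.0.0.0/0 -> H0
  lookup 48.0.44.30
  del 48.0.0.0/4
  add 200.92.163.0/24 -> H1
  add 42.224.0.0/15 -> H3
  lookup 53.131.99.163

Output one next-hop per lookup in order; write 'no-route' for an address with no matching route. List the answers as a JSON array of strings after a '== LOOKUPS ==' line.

Apply in order:
  + 200.92.163.48/29 (H1) depth=29
  - 200.92.163.48/29 clear@29
  + 200.0.0.0/8 (H1) depth=8
  + 48.0.0.0/8 (H1) depth=8
  - 48.0.0.0/8 clear@8
  - 200.0.0.0/8 clear@8
  + 42.224.86.64/26 (H2) depth=26
  + 48.0.0.0/4 (H1) depth=4
  + 0.0.0.0/0 (H0) depth=0
  ? 48.0.44.30  path d0:H0→d1:-→d2:-→d3:-→d4:H1→d5:-→d6:-→d7:-→d8:-  best=H1
  - 48.0.0.0/4 clear@4
  + 200.92.163.0/24 (H1) depth=24
  + 42.224.0.0/15 (H3) depth=15
  ? 53.131.99.163  path d0:H0→d1:-→d2:-→d3:-→d4:-→d5:-  best=H0

== LOOKUPS ==
["H1","H0"]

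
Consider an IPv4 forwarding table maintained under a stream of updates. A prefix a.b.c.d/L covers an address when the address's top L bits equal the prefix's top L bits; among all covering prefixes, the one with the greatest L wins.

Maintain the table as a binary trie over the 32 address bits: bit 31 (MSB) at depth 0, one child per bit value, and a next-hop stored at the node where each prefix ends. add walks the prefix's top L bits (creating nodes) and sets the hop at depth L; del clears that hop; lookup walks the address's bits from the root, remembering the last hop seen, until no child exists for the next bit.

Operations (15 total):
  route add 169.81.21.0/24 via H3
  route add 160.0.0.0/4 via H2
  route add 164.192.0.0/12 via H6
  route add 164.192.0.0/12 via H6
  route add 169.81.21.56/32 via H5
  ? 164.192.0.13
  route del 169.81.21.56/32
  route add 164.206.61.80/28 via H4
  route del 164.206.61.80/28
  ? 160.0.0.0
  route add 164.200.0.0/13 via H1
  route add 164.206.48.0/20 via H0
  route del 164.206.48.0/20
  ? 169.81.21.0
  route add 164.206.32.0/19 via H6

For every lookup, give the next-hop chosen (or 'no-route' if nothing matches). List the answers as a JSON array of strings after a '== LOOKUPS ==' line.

Apply in order:
  add 169.81.21.0/24 -> H3 at depth 24
  add 160.0.0.0/4 -> H2 at depth 4
  add 164.192.0.0/12 -> H6 at depth 12
  add 164.192.0.0/12 -> H6 at depth 12
  add 169.81.21.56/32 -> H5 at depth 32
  ? 164.192.0.13  path d0:-→d1:-→d2:-→d3:-→d4:H2→d5:-→d6:-→d7:-→d8:-→d9:-→d10:-→d11:-→d12:H6  best=H6
  del 169.81.21.56/32 (clear depth 32)
  add 164.206.61.80/28 -> H4 at depth 28
  del 164.206.61.80/28 (clear depth 28)
  ? 160.0.0.0  path d0:-→d1:-→d2:-→d3:-→d4:H2→d5:-  best=H2
  add 164.200.0.0/13 -> H1 at depth 13
  add 164.206.48.0/20 -> H0 at depth 20
  del 164.206.48.0/20 (clear depth 20)
  ? 169.81.21.0  path d0:-→d1:-→d2:-→d3:-→d4:H2→d5:-→d6:-→d7:-→d8:-→d9:-→d10:-→d11:-→d12:-→d13:-→d14:-→d15:-→d16:-→d17:-→d18:-→d19:-→d20:-→d21:-→d22:-→d23:-→d24:H3→d25:-→d26:-  best=H3
  add 164.206.32.0/19 -> H6 at depth 19

== LOOKUPS ==
["H6","H2","H3"]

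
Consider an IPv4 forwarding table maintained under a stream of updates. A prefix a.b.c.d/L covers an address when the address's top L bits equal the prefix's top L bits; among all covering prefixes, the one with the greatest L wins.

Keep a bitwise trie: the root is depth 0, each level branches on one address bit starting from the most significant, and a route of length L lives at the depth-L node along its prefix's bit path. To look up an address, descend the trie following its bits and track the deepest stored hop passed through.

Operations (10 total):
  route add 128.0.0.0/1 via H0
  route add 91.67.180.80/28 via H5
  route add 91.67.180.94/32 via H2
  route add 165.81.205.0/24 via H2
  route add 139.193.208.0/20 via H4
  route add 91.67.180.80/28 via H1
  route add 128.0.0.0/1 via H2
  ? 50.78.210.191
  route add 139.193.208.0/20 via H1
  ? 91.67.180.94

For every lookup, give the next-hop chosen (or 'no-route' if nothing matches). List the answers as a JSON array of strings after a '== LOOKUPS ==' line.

Trace:
  + 128.0.0.0/1 (H0) depth=1
  + 91.67.180.80/28 (H5) depth=28
  + 91.67.180.94/32 (H2) depth=32
  + 165.81.205.0/24 (H2) depth=24
  + 139.193.208.0/20 (H4) depth=20
  + 91.67.180.80/28 (H1) depth=28
  + 128.0.0.0/1 (H2) depth=1
  Q 50.78.210.191: descend 0 ; hops seen [∅] ; pick no-route
  + 139.193.208.0/20 (H1) depth=20
  Q 91.67.180.94: descend 01011011010000111011010001011110 ; hops seen [H1,H2] ; pick H2

== LOOKUPS ==
["no-route","H2"]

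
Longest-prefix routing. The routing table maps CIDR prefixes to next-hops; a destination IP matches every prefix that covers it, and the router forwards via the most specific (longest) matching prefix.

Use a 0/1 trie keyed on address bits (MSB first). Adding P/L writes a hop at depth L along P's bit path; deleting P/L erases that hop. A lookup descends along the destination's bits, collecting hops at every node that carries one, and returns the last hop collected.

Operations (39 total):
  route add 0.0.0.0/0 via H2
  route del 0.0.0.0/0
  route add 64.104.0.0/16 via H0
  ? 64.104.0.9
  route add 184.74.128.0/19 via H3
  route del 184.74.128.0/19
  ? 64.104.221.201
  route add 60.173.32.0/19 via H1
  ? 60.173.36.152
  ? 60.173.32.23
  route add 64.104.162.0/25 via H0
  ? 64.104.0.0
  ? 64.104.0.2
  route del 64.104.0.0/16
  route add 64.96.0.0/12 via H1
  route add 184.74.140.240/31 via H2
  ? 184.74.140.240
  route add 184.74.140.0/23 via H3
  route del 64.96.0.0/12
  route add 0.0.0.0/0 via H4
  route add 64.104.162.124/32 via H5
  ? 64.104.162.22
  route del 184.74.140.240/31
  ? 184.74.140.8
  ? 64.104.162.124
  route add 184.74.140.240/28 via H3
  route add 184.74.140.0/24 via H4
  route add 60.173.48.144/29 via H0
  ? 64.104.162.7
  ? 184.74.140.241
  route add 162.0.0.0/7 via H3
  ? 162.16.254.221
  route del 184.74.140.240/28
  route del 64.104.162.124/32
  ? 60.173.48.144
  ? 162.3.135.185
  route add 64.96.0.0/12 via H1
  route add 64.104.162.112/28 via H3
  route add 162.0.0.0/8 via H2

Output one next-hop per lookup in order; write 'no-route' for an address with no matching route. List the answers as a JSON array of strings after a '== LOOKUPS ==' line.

Trace:
  + 0.0.0.0/0 (H2) depth=0
  del 0.0.0.0/0 (clear depth 0)
  + 64.104.0.0/16 (H0) depth=16
  ? 64.104.0.9  path d0:-→d1:-→d2:-→d3:-→d4:-→d5:-→d6:-→d7:-→d8:-→d9:-→d10:-→d11:-→d12:-→d13:-→d14:-→d15:-→d16:H0  best=H0
  + 184.74.128.0/19 (H3) depth=19
  del 184.74.128.0/19 (clear depth 19)
  ? 64.104.221.201  path d0:-→d1:-→d2:-→d3:-→d4:-→d5:-→d6:-→d7:-→d8:-→d9:-→d10:-→d11:-→d12:-→d13:-→d14:-→d15:-→d16:H0  best=H0
  + 60.173.32.0/19 (H1) depth=19
  ? 60.173.36.152  path d0:-→d1:-→d2:-→d3:-→d4:-→d5:-→d6:-→d7:-→d8:-→d9:-→d10:-→d11:-→d12:-→d13:-→d14:-→d15:-→d16:-→d17:-→d18:-→d19:H1  best=H1
  ? 60.173.32.23  path d0:-→d1:-→d2:-→d3:-→d4:-→d5:-→d6:-→d7:-→d8:-→d9:-→d10:-→d11:-→d12:-→d13:-→d14:-→d15:-→d16:-→d17:-→d18:-→d19:H1  best=H1
  + 64.104.162.0/25 (H0) depth=25
  ? 64.104.0.0  path d0:-→d1:-→d2:-→d3:-→d4:-→d5:-→d6:-→d7:-→d8:-→d9:-→d10:-→d11:-→d12:-→d13:-→d14:-→d15:-→d16:H0  best=H0
  ? 64.104.0.2  path d0:-→d1:-→d2:-→d3:-→d4:-→d5:-→d6:-→d7:-→d8:-→d9:-→d10:-→d11:-→d12:-→d13:-→d14:-→d15:-→d16:H0  best=H0
  del 64.104.0.0/16 (clear depth 16)
  + 64.96.0.0/12 (H1) depth=12
  + 184.74.140.240/31 (H2) depth=31
  ? 184.74.140.240  path d0:-→d1:-→d2:-→d3:-→d4:-→d5:-→d6:-→d7:-→d8:-→d9:-→d10:-→d11:-→d12:-→d13:-→d14:-→d15:-→d16:-→d17:-→d18:-→d19:-→d20:-→d21:-→d22:-→d23:-→d24:-→d25:-→d26:-→d27:-→d28:-→d29:-→d30:-→d31:H2  best=H2
  + 184.74.140.0/23 (H3) depth=23
  del 64.96.0.0/12 (clear depth 12)
  + 0.0.0.0/0 (H4) depth=0
  + 64.104.162.124/32 (H5) depth=32
  ? 64.104.162.22  path d0:H4→d1:-→d2:-→d3:-→d4:-→d5:-→d6:-→d7:-→d8:-→d9:-→d10:-→d11:-→d12:-→d13:-→d14:-→d15:-→d16:-→d17:-→d18:-→d19:-→d20:-→d21:-→d22:-→d23:-→d24:-→d25:H0  best=H0
  del 184.74.140.240/31 (clear depth 31)
  ? 184.74.140.8  path d0:H4→d1:-→d2:-→d3:-→d4:-→d5:-→d6:-→d7:-→d8:-→d9:-→d10:-→d11:-→d12:-→d13:-→d14:-→d15:-→d16:-→d17:-→d18:-→d19:-→d20:-→d21:-→d22:-→d23:H3→d24:-  best=H3
  ? 64.104.162.124  path d0:H4→d1:-→d2:-→d3:-→d4:-→d5:-→d6:-→d7:-→d8:-→d9:-→d10:-→d11:-→d12:-→d13:-→d14:-→d15:-→d16:-→d17:-→d18:-→d19:-→d20:-→d21:-→d22:-→d23:-→d24:-→d25:H0→d26:-→d27:-→d28:-→d29:-→d30:-→d31:-→d32:H5  best=H5
  + 184.74.140.240/28 (H3) depth=28
  + 184.74.140.0/24 (H4) depth=24
  + 60.173.48.144/29 (H0) depth=29
  ? 64.104.162.7  path d0:H4→d1:-→d2:-→d3:-→d4:-→d5:-→d6:-→d7:-→d8:-→d9:-→d10:-→d11:-→d12:-→d13:-→d14:-→d15:-→d16:-→d17:-→d18:-→d19:-→d20:-→d21:-→d22:-→d23:-→d24:-→d25:H0  best=H0
  ? 184.74.140.241  path d0:H4→d1:-→d2:-→d3:-→d4:-→d5:-→d6:-→d7:-→d8:-→d9:-→d10:-→d11:-→d12:-→d13:-→d14:-→d15:-→d16:-→d17:-→d18:-→d19:-→d20:-→d21:-→d22:-→d23:H3→d24:H4→d25:-→d26:-→d27:-→d28:H3→d29:-→d30:-→d31:-  best=H3
  + 162.0.0.0/7 (H3) depth=7
  ? 162.16.254.221  path d0:H4→d1:-→d2:-→d3:-→d4:-→d5:-→d6:-→d7:H3  best=H3
  del 184.74.140.240/28 (clear depth 28)
  del 64.104.162.124/32 (clear depth 32)
  ? 60.173.48.144  path d0:H4→d1:-→d2:-→d3:-→d4:-→d5:-→d6:-→d7:-→d8:-→d9:-→d10:-→d11:-→d12:-→d13:-→d14:-→d15:-→d16:-→d17:-→d18:-→d19:H1→d20:-→d21:-→d22:-→d23:-→d24:-→d25:-→d26:-→d27:-→d28:-→d29:H0  best=H0
  ? 162.3.135.185  path d0:H4→d1:-→d2:-→d3:-→d4:-→d5:-→d6:-→d7:H3  best=H3
  + 64.96.0.0/12 (H1) depth=12
  + 64.104.162.112/28 (H3) depth=28
  + 162.0.0.0/8 (H2) depth=8

== LOOKUPS ==
["H0","H0","H1","H1","H0","H0","H2","H0","H3","H5","H0","H3","H3","H0","H3"]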